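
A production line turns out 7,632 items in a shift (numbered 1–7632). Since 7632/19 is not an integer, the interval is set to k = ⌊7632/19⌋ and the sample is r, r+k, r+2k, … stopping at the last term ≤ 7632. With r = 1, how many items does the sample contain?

20

k = ⌊7632/19⌋ = 401
Achieved size = ⌊(7632 − 1)/401⌋ + 1 = ⌊7631/401⌋ + 1 = 19 + 1 = 20
(last selection: 1 + 19×401 = 7620 ≤ 7632; next would be 8021 > 7632)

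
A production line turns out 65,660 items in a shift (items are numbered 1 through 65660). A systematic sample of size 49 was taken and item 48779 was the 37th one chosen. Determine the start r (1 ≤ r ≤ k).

k = 65660/49 = 1340
r = 48779 − (37−1)×1340 = 48779 − 48240 = 539

539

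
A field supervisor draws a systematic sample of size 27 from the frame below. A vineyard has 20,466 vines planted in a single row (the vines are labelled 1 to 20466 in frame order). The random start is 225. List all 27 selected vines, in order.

225, 983, 1741, 2499, 3257, 4015, 4773, 5531, 6289, 7047, 7805, 8563, 9321, 10079, 10837, 11595, 12353, 13111, 13869, 14627, 15385, 16143, 16901, 17659, 18417, 19175, 19933

k = N/n = 20466/27 = 758
vine 1: 225
vine 2: 225 + 758 = 983
vine 3: 983 + 758 = 1741
vine 4: 1741 + 758 = 2499
vine 5: 2499 + 758 = 3257
vine 6: 3257 + 758 = 4015
vine 7: 4015 + 758 = 4773
vine 8: 4773 + 758 = 5531
vine 9: 5531 + 758 = 6289
vine 10: 6289 + 758 = 7047
vine 11: 7047 + 758 = 7805
vine 12: 7805 + 758 = 8563
vine 13: 8563 + 758 = 9321
vine 14: 9321 + 758 = 10079
vine 15: 10079 + 758 = 10837
vine 16: 10837 + 758 = 11595
vine 17: 11595 + 758 = 12353
vine 18: 12353 + 758 = 13111
vine 19: 13111 + 758 = 13869
vine 20: 13869 + 758 = 14627
vine 21: 14627 + 758 = 15385
vine 22: 15385 + 758 = 16143
vine 23: 16143 + 758 = 16901
vine 24: 16901 + 758 = 17659
vine 25: 17659 + 758 = 18417
vine 26: 18417 + 758 = 19175
vine 27: 19175 + 758 = 19933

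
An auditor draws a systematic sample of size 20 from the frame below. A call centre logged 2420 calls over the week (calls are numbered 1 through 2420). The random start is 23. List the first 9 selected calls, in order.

k = N/n = 2420/20 = 121
call 1: 23
call 2: 23 + 121 = 144
call 3: 144 + 121 = 265
call 4: 265 + 121 = 386
call 5: 386 + 121 = 507
call 6: 507 + 121 = 628
call 7: 628 + 121 = 749
call 8: 749 + 121 = 870
call 9: 870 + 121 = 991

23, 144, 265, 386, 507, 628, 749, 870, 991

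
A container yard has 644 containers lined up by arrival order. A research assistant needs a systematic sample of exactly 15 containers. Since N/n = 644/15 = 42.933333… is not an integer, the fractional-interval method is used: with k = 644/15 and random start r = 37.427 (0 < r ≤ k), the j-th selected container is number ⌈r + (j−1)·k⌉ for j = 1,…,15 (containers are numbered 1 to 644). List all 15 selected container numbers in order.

j=1: r + 0k = 37.427 → ⌈·⌉ = 38
j=2: r + 1k = 80.360333… → ⌈·⌉ = 81
j=3: r + 2k = 123.293666… → ⌈·⌉ = 124
j=4: r + 3k = 166.227 → ⌈·⌉ = 167
j=5: r + 4k = 209.160333… → ⌈·⌉ = 210
j=6: r + 5k = 252.093666… → ⌈·⌉ = 253
j=7: r + 6k = 295.027 → ⌈·⌉ = 296
j=8: r + 7k = 337.960333… → ⌈·⌉ = 338
j=9: r + 8k = 380.893666… → ⌈·⌉ = 381
j=10: r + 9k = 423.827 → ⌈·⌉ = 424
j=11: r + 10k = 466.760333… → ⌈·⌉ = 467
j=12: r + 11k = 509.693666… → ⌈·⌉ = 510
j=13: r + 12k = 552.627 → ⌈·⌉ = 553
j=14: r + 13k = 595.560333… → ⌈·⌉ = 596
j=15: r + 14k = 638.493666… → ⌈·⌉ = 639

38, 81, 124, 167, 210, 253, 296, 338, 381, 424, 467, 510, 553, 596, 639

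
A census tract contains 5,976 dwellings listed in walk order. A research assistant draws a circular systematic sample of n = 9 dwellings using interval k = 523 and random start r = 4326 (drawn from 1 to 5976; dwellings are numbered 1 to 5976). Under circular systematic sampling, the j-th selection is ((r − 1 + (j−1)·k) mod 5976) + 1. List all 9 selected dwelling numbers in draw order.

Selection 1: 4326
Selection 2: 4326 + 523 = 4849
Selection 3: 4849 + 523 = 5372
Selection 4: 5372 + 523 = 5895
Selection 5: 5895 + 523 = 6418 → 6418 − 5976 = 442
Selection 6: 442 + 523 = 965
Selection 7: 965 + 523 = 1488
Selection 8: 1488 + 523 = 2011
Selection 9: 2011 + 523 = 2534

4326, 4849, 5372, 5895, 442, 965, 1488, 2011, 2534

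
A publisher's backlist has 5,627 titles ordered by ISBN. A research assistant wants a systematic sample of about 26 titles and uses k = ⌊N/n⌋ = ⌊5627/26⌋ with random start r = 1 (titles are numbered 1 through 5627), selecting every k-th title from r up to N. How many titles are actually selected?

27

k = ⌊5627/26⌋ = 216
Achieved size = ⌊(5627 − 1)/216⌋ + 1 = ⌊5626/216⌋ + 1 = 26 + 1 = 27
(last selection: 1 + 26×216 = 5617 ≤ 5627; next would be 5833 > 5627)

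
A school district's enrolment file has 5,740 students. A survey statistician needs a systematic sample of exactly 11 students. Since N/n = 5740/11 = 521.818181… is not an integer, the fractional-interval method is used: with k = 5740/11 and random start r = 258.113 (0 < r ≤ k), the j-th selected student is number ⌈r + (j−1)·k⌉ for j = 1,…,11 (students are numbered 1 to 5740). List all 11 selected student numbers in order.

259, 780, 1302, 1824, 2346, 2868, 3390, 3911, 4433, 4955, 5477

j=1: r + 0k = 258.113 → ⌈·⌉ = 259
j=2: r + 1k = 779.931181… → ⌈·⌉ = 780
j=3: r + 2k = 1301.749363… → ⌈·⌉ = 1302
j=4: r + 3k = 1823.567545… → ⌈·⌉ = 1824
j=5: r + 4k = 2345.385727… → ⌈·⌉ = 2346
j=6: r + 5k = 2867.203909… → ⌈·⌉ = 2868
j=7: r + 6k = 3389.022090… → ⌈·⌉ = 3390
j=8: r + 7k = 3910.840272… → ⌈·⌉ = 3911
j=9: r + 8k = 4432.658454… → ⌈·⌉ = 4433
j=10: r + 9k = 4954.476636… → ⌈·⌉ = 4955
j=11: r + 10k = 5476.294818… → ⌈·⌉ = 5477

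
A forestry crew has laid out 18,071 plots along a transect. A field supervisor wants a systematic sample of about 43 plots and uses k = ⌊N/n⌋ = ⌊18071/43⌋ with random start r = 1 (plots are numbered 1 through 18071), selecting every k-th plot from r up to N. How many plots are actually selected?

k = ⌊18071/43⌋ = 420
Achieved size = ⌊(18071 − 1)/420⌋ + 1 = ⌊18070/420⌋ + 1 = 43 + 1 = 44
(last selection: 1 + 43×420 = 18061 ≤ 18071; next would be 18481 > 18071)

44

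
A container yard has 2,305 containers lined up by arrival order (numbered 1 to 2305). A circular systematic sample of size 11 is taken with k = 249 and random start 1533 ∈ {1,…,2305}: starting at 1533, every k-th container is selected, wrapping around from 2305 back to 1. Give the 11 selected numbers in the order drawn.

Selection 1: 1533
Selection 2: 1533 + 249 = 1782
Selection 3: 1782 + 249 = 2031
Selection 4: 2031 + 249 = 2280
Selection 5: 2280 + 249 = 2529 → 2529 − 2305 = 224
Selection 6: 224 + 249 = 473
Selection 7: 473 + 249 = 722
Selection 8: 722 + 249 = 971
Selection 9: 971 + 249 = 1220
Selection 10: 1220 + 249 = 1469
Selection 11: 1469 + 249 = 1718

1533, 1782, 2031, 2280, 224, 473, 722, 971, 1220, 1469, 1718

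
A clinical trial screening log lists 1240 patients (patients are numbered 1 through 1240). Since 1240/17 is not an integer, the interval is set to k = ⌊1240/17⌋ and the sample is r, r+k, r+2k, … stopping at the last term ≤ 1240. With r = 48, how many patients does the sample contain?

17

k = ⌊1240/17⌋ = 72
Achieved size = ⌊(1240 − 48)/72⌋ + 1 = ⌊1192/72⌋ + 1 = 16 + 1 = 17
(last selection: 48 + 16×72 = 1200 ≤ 1240; next would be 1272 > 1240)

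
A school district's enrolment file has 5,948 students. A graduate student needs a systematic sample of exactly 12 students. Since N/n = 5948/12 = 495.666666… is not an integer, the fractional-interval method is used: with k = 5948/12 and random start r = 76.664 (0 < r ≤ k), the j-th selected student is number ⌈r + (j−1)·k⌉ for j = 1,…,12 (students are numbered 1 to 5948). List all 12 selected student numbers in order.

j=1: r + 0k = 76.664 → ⌈·⌉ = 77
j=2: r + 1k = 572.330666… → ⌈·⌉ = 573
j=3: r + 2k = 1067.997333… → ⌈·⌉ = 1068
j=4: r + 3k = 1563.664 → ⌈·⌉ = 1564
j=5: r + 4k = 2059.330666… → ⌈·⌉ = 2060
j=6: r + 5k = 2554.997333… → ⌈·⌉ = 2555
j=7: r + 6k = 3050.664 → ⌈·⌉ = 3051
j=8: r + 7k = 3546.330666… → ⌈·⌉ = 3547
j=9: r + 8k = 4041.997333… → ⌈·⌉ = 4042
j=10: r + 9k = 4537.664 → ⌈·⌉ = 4538
j=11: r + 10k = 5033.330666… → ⌈·⌉ = 5034
j=12: r + 11k = 5528.997333… → ⌈·⌉ = 5529

77, 573, 1068, 1564, 2060, 2555, 3051, 3547, 4042, 4538, 5034, 5529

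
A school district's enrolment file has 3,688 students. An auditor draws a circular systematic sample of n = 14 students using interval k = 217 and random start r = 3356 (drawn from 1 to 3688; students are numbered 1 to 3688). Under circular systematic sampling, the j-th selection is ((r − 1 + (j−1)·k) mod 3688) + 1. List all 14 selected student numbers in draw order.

Selection 1: 3356
Selection 2: 3356 + 217 = 3573
Selection 3: 3573 + 217 = 3790 → 3790 − 3688 = 102
Selection 4: 102 + 217 = 319
Selection 5: 319 + 217 = 536
Selection 6: 536 + 217 = 753
Selection 7: 753 + 217 = 970
Selection 8: 970 + 217 = 1187
Selection 9: 1187 + 217 = 1404
Selection 10: 1404 + 217 = 1621
Selection 11: 1621 + 217 = 1838
Selection 12: 1838 + 217 = 2055
Selection 13: 2055 + 217 = 2272
Selection 14: 2272 + 217 = 2489

3356, 3573, 102, 319, 536, 753, 970, 1187, 1404, 1621, 1838, 2055, 2272, 2489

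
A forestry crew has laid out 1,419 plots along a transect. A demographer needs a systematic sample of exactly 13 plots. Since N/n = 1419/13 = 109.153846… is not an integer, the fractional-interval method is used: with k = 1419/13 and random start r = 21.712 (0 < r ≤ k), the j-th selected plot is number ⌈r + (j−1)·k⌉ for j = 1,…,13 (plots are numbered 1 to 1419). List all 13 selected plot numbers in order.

22, 131, 241, 350, 459, 568, 677, 786, 895, 1005, 1114, 1223, 1332

j=1: r + 0k = 21.712 → ⌈·⌉ = 22
j=2: r + 1k = 130.865846… → ⌈·⌉ = 131
j=3: r + 2k = 240.019692… → ⌈·⌉ = 241
j=4: r + 3k = 349.173538… → ⌈·⌉ = 350
j=5: r + 4k = 458.327384… → ⌈·⌉ = 459
j=6: r + 5k = 567.481230… → ⌈·⌉ = 568
j=7: r + 6k = 676.635076… → ⌈·⌉ = 677
j=8: r + 7k = 785.788923… → ⌈·⌉ = 786
j=9: r + 8k = 894.942769… → ⌈·⌉ = 895
j=10: r + 9k = 1004.096615… → ⌈·⌉ = 1005
j=11: r + 10k = 1113.250461… → ⌈·⌉ = 1114
j=12: r + 11k = 1222.404307… → ⌈·⌉ = 1223
j=13: r + 12k = 1331.558153… → ⌈·⌉ = 1332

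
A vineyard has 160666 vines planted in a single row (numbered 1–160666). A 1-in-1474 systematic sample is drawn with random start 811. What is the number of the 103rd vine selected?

k = 1474
103rd selection = r + (103−1)·k = 811 + 102×1474 = 811 + 150348 = 151159

151159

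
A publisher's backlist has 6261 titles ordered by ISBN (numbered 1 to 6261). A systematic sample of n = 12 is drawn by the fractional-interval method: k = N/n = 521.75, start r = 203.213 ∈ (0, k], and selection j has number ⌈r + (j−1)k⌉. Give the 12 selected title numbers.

204, 725, 1247, 1769, 2291, 2812, 3334, 3856, 4378, 4899, 5421, 5943

j=1: r + 0k = 203.213 → ⌈·⌉ = 204
j=2: r + 1k = 724.963 → ⌈·⌉ = 725
j=3: r + 2k = 1246.713 → ⌈·⌉ = 1247
j=4: r + 3k = 1768.463 → ⌈·⌉ = 1769
j=5: r + 4k = 2290.213 → ⌈·⌉ = 2291
j=6: r + 5k = 2811.963 → ⌈·⌉ = 2812
j=7: r + 6k = 3333.713 → ⌈·⌉ = 3334
j=8: r + 7k = 3855.463 → ⌈·⌉ = 3856
j=9: r + 8k = 4377.213 → ⌈·⌉ = 4378
j=10: r + 9k = 4898.963 → ⌈·⌉ = 4899
j=11: r + 10k = 5420.713 → ⌈·⌉ = 5421
j=12: r + 11k = 5942.463 → ⌈·⌉ = 5943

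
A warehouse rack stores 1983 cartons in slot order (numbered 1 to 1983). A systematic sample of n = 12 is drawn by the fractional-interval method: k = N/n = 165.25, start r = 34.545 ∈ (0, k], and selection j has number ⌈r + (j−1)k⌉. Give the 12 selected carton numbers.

j=1: r + 0k = 34.545 → ⌈·⌉ = 35
j=2: r + 1k = 199.795 → ⌈·⌉ = 200
j=3: r + 2k = 365.045 → ⌈·⌉ = 366
j=4: r + 3k = 530.295 → ⌈·⌉ = 531
j=5: r + 4k = 695.545 → ⌈·⌉ = 696
j=6: r + 5k = 860.795 → ⌈·⌉ = 861
j=7: r + 6k = 1026.045 → ⌈·⌉ = 1027
j=8: r + 7k = 1191.295 → ⌈·⌉ = 1192
j=9: r + 8k = 1356.545 → ⌈·⌉ = 1357
j=10: r + 9k = 1521.795 → ⌈·⌉ = 1522
j=11: r + 10k = 1687.045 → ⌈·⌉ = 1688
j=12: r + 11k = 1852.295 → ⌈·⌉ = 1853

35, 200, 366, 531, 696, 861, 1027, 1192, 1357, 1522, 1688, 1853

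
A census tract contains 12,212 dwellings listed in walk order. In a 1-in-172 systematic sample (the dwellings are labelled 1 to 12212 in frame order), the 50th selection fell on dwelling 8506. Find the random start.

78

k = 172
r = 8506 − (50−1)×172 = 8506 − 8428 = 78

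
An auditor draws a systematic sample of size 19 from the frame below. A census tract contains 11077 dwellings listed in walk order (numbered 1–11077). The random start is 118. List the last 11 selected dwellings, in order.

k = N/n = 11077/19 = 583
9th selection = 118 + 8×583 = 4782
10th: 4782 + 583 = 5365
11th: 5365 + 583 = 5948
12th: 5948 + 583 = 6531
13th: 6531 + 583 = 7114
14th: 7114 + 583 = 7697
15th: 7697 + 583 = 8280
16th: 8280 + 583 = 8863
17th: 8863 + 583 = 9446
18th: 9446 + 583 = 10029
19th: 10029 + 583 = 10612

4782, 5365, 5948, 6531, 7114, 7697, 8280, 8863, 9446, 10029, 10612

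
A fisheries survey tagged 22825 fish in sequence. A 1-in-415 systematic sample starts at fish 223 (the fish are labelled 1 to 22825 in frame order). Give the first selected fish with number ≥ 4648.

4788

k = 415
Steps past start: ⌈(4648 − 223)/415⌉ = ⌈4425/415⌉ = 11
Selected fish: 223 + 11×415 = 4788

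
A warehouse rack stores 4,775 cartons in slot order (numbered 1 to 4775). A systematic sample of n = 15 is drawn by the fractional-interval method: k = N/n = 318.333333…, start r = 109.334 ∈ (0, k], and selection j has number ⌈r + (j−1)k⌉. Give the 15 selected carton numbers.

110, 428, 747, 1065, 1383, 1702, 2020, 2338, 2657, 2975, 3293, 3612, 3930, 4248, 4567

j=1: r + 0k = 109.334 → ⌈·⌉ = 110
j=2: r + 1k = 427.667333… → ⌈·⌉ = 428
j=3: r + 2k = 746.000666… → ⌈·⌉ = 747
j=4: r + 3k = 1064.334 → ⌈·⌉ = 1065
j=5: r + 4k = 1382.667333… → ⌈·⌉ = 1383
j=6: r + 5k = 1701.000666… → ⌈·⌉ = 1702
j=7: r + 6k = 2019.334 → ⌈·⌉ = 2020
j=8: r + 7k = 2337.667333… → ⌈·⌉ = 2338
j=9: r + 8k = 2656.000666… → ⌈·⌉ = 2657
j=10: r + 9k = 2974.334 → ⌈·⌉ = 2975
j=11: r + 10k = 3292.667333… → ⌈·⌉ = 3293
j=12: r + 11k = 3611.000666… → ⌈·⌉ = 3612
j=13: r + 12k = 3929.334 → ⌈·⌉ = 3930
j=14: r + 13k = 4247.667333… → ⌈·⌉ = 4248
j=15: r + 14k = 4566.000666… → ⌈·⌉ = 4567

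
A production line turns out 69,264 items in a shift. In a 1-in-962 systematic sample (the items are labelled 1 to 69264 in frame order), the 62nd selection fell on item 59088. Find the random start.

k = 962
r = 59088 − (62−1)×962 = 59088 − 58682 = 406

406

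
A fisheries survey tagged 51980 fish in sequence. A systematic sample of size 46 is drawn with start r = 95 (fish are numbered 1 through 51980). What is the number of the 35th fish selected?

k = 51980/46 = 1130
35th selection = r + (35−1)·k = 95 + 34×1130 = 95 + 38420 = 38515

38515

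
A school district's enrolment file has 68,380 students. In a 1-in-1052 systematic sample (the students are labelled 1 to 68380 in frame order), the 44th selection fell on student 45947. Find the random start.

k = 1052
r = 45947 − (44−1)×1052 = 45947 − 45236 = 711

711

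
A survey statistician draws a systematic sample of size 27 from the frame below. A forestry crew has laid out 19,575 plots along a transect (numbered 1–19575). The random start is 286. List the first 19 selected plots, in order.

k = N/n = 19575/27 = 725
plot 1: 286
plot 2: 286 + 725 = 1011
plot 3: 1011 + 725 = 1736
plot 4: 1736 + 725 = 2461
plot 5: 2461 + 725 = 3186
plot 6: 3186 + 725 = 3911
plot 7: 3911 + 725 = 4636
plot 8: 4636 + 725 = 5361
plot 9: 5361 + 725 = 6086
plot 10: 6086 + 725 = 6811
plot 11: 6811 + 725 = 7536
plot 12: 7536 + 725 = 8261
plot 13: 8261 + 725 = 8986
plot 14: 8986 + 725 = 9711
plot 15: 9711 + 725 = 10436
plot 16: 10436 + 725 = 11161
plot 17: 11161 + 725 = 11886
plot 18: 11886 + 725 = 12611
plot 19: 12611 + 725 = 13336

286, 1011, 1736, 2461, 3186, 3911, 4636, 5361, 6086, 6811, 7536, 8261, 8986, 9711, 10436, 11161, 11886, 12611, 13336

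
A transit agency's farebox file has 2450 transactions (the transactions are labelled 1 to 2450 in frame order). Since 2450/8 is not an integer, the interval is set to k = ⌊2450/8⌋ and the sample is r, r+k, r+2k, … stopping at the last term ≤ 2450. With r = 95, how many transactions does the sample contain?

8

k = ⌊2450/8⌋ = 306
Achieved size = ⌊(2450 − 95)/306⌋ + 1 = ⌊2355/306⌋ + 1 = 7 + 1 = 8
(last selection: 95 + 7×306 = 2237 ≤ 2450; next would be 2543 > 2450)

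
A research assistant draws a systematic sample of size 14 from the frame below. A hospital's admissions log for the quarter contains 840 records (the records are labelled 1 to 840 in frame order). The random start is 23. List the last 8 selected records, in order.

383, 443, 503, 563, 623, 683, 743, 803

k = N/n = 840/14 = 60
7th selection = 23 + 6×60 = 383
8th: 383 + 60 = 443
9th: 443 + 60 = 503
10th: 503 + 60 = 563
11th: 563 + 60 = 623
12th: 623 + 60 = 683
13th: 683 + 60 = 743
14th: 743 + 60 = 803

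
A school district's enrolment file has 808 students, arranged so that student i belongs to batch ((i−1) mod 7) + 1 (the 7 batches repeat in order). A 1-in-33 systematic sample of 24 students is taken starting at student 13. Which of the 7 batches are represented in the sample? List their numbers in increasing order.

Consecutive selections differ by k = 33, so their batch numbers differ by 33 mod 7 = 5.
gcd(33, 7) = 1, so the sample visits 7/1 = 7 distinct residues mod 7.
Start 13 is batch 6; the batches hit are 1, 2, 3, 4, 5, 6, 7.

1, 2, 3, 4, 5, 6, 7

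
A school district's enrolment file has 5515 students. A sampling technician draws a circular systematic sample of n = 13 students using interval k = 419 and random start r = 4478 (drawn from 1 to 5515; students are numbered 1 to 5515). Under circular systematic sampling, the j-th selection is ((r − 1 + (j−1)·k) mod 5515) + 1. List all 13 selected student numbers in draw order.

4478, 4897, 5316, 220, 639, 1058, 1477, 1896, 2315, 2734, 3153, 3572, 3991

Selection 1: 4478
Selection 2: 4478 + 419 = 4897
Selection 3: 4897 + 419 = 5316
Selection 4: 5316 + 419 = 5735 → 5735 − 5515 = 220
Selection 5: 220 + 419 = 639
Selection 6: 639 + 419 = 1058
Selection 7: 1058 + 419 = 1477
Selection 8: 1477 + 419 = 1896
Selection 9: 1896 + 419 = 2315
Selection 10: 2315 + 419 = 2734
Selection 11: 2734 + 419 = 3153
Selection 12: 3153 + 419 = 3572
Selection 13: 3572 + 419 = 3991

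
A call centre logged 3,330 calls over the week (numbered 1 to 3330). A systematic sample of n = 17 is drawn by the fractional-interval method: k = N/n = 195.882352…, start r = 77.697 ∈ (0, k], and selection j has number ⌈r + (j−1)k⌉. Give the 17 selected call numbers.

j=1: r + 0k = 77.697 → ⌈·⌉ = 78
j=2: r + 1k = 273.579352… → ⌈·⌉ = 274
j=3: r + 2k = 469.461705… → ⌈·⌉ = 470
j=4: r + 3k = 665.344058… → ⌈·⌉ = 666
j=5: r + 4k = 861.226411… → ⌈·⌉ = 862
j=6: r + 5k = 1057.108764… → ⌈·⌉ = 1058
j=7: r + 6k = 1252.991117… → ⌈·⌉ = 1253
j=8: r + 7k = 1448.873470… → ⌈·⌉ = 1449
j=9: r + 8k = 1644.755823… → ⌈·⌉ = 1645
j=10: r + 9k = 1840.638176… → ⌈·⌉ = 1841
j=11: r + 10k = 2036.520529… → ⌈·⌉ = 2037
j=12: r + 11k = 2232.402882… → ⌈·⌉ = 2233
j=13: r + 12k = 2428.285235… → ⌈·⌉ = 2429
j=14: r + 13k = 2624.167588… → ⌈·⌉ = 2625
j=15: r + 14k = 2820.049941… → ⌈·⌉ = 2821
j=16: r + 15k = 3015.932294… → ⌈·⌉ = 3016
j=17: r + 16k = 3211.814647… → ⌈·⌉ = 3212

78, 274, 470, 666, 862, 1058, 1253, 1449, 1645, 1841, 2037, 2233, 2429, 2625, 2821, 3016, 3212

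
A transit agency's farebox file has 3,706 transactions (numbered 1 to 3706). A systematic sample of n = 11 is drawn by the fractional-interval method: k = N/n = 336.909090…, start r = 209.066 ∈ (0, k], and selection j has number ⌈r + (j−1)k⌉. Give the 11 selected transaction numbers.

210, 546, 883, 1220, 1557, 1894, 2231, 2568, 2905, 3242, 3579

j=1: r + 0k = 209.066 → ⌈·⌉ = 210
j=2: r + 1k = 545.975090… → ⌈·⌉ = 546
j=3: r + 2k = 882.884181… → ⌈·⌉ = 883
j=4: r + 3k = 1219.793272… → ⌈·⌉ = 1220
j=5: r + 4k = 1556.702363… → ⌈·⌉ = 1557
j=6: r + 5k = 1893.611454… → ⌈·⌉ = 1894
j=7: r + 6k = 2230.520545… → ⌈·⌉ = 2231
j=8: r + 7k = 2567.429636… → ⌈·⌉ = 2568
j=9: r + 8k = 2904.338727… → ⌈·⌉ = 2905
j=10: r + 9k = 3241.247818… → ⌈·⌉ = 3242
j=11: r + 10k = 3578.156909… → ⌈·⌉ = 3579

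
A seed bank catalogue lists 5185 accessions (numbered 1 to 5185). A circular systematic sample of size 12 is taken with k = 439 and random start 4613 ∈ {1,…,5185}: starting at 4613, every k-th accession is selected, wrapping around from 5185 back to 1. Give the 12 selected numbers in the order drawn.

4613, 5052, 306, 745, 1184, 1623, 2062, 2501, 2940, 3379, 3818, 4257

Selection 1: 4613
Selection 2: 4613 + 439 = 5052
Selection 3: 5052 + 439 = 5491 → 5491 − 5185 = 306
Selection 4: 306 + 439 = 745
Selection 5: 745 + 439 = 1184
Selection 6: 1184 + 439 = 1623
Selection 7: 1623 + 439 = 2062
Selection 8: 2062 + 439 = 2501
Selection 9: 2501 + 439 = 2940
Selection 10: 2940 + 439 = 3379
Selection 11: 3379 + 439 = 3818
Selection 12: 3818 + 439 = 4257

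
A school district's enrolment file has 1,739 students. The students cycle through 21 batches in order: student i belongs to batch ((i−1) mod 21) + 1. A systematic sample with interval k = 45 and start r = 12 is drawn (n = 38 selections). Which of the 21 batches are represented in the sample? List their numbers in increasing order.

3, 6, 9, 12, 15, 18, 21

Consecutive selections differ by k = 45, so their batch numbers differ by 45 mod 21 = 3.
gcd(45, 21) = 3, so the sample visits 21/3 = 7 distinct residues mod 21.
Start 12 is batch 12; the batches hit are 3, 6, 9, 12, 15, 18, 21.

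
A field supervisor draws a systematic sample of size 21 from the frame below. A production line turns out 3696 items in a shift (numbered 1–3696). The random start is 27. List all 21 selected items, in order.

27, 203, 379, 555, 731, 907, 1083, 1259, 1435, 1611, 1787, 1963, 2139, 2315, 2491, 2667, 2843, 3019, 3195, 3371, 3547

k = N/n = 3696/21 = 176
item 1: 27
item 2: 27 + 176 = 203
item 3: 203 + 176 = 379
item 4: 379 + 176 = 555
item 5: 555 + 176 = 731
item 6: 731 + 176 = 907
item 7: 907 + 176 = 1083
item 8: 1083 + 176 = 1259
item 9: 1259 + 176 = 1435
item 10: 1435 + 176 = 1611
item 11: 1611 + 176 = 1787
item 12: 1787 + 176 = 1963
item 13: 1963 + 176 = 2139
item 14: 2139 + 176 = 2315
item 15: 2315 + 176 = 2491
item 16: 2491 + 176 = 2667
item 17: 2667 + 176 = 2843
item 18: 2843 + 176 = 3019
item 19: 3019 + 176 = 3195
item 20: 3195 + 176 = 3371
item 21: 3371 + 176 = 3547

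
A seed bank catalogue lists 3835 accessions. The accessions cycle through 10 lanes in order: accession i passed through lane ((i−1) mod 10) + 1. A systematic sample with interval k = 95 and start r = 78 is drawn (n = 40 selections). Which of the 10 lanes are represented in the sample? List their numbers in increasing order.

Consecutive selections differ by k = 95, so their lane numbers differ by 95 mod 10 = 5.
gcd(95, 10) = 5, so the sample visits 10/5 = 2 distinct residues mod 10.
Start 78 is lane 8; the lanes hit are 3, 8.

3, 8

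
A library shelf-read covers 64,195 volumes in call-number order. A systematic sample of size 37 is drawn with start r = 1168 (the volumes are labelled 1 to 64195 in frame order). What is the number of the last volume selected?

k = 64195/37 = 1735
37th selection = r + (37−1)·k = 1168 + 36×1735 = 1168 + 62460 = 63628

63628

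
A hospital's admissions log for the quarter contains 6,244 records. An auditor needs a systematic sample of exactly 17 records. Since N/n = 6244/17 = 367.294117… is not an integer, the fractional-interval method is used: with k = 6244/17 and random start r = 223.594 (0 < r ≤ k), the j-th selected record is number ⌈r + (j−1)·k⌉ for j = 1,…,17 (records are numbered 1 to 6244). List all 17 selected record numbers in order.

224, 591, 959, 1326, 1693, 2061, 2428, 2795, 3162, 3530, 3897, 4264, 4632, 4999, 5366, 5734, 6101

j=1: r + 0k = 223.594 → ⌈·⌉ = 224
j=2: r + 1k = 590.888117… → ⌈·⌉ = 591
j=3: r + 2k = 958.182235… → ⌈·⌉ = 959
j=4: r + 3k = 1325.476352… → ⌈·⌉ = 1326
j=5: r + 4k = 1692.770470… → ⌈·⌉ = 1693
j=6: r + 5k = 2060.064588… → ⌈·⌉ = 2061
j=7: r + 6k = 2427.358705… → ⌈·⌉ = 2428
j=8: r + 7k = 2794.652823… → ⌈·⌉ = 2795
j=9: r + 8k = 3161.946941… → ⌈·⌉ = 3162
j=10: r + 9k = 3529.241058… → ⌈·⌉ = 3530
j=11: r + 10k = 3896.535176… → ⌈·⌉ = 3897
j=12: r + 11k = 4263.829294… → ⌈·⌉ = 4264
j=13: r + 12k = 4631.123411… → ⌈·⌉ = 4632
j=14: r + 13k = 4998.417529… → ⌈·⌉ = 4999
j=15: r + 14k = 5365.711647… → ⌈·⌉ = 5366
j=16: r + 15k = 5733.005764… → ⌈·⌉ = 5734
j=17: r + 16k = 6100.299882… → ⌈·⌉ = 6101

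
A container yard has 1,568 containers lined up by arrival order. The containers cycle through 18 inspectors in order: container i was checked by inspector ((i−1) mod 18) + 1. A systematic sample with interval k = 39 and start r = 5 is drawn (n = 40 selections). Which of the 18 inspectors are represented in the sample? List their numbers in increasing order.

Consecutive selections differ by k = 39, so their inspector numbers differ by 39 mod 18 = 3.
gcd(39, 18) = 3, so the sample visits 18/3 = 6 distinct residues mod 18.
Start 5 is inspector 5; the inspectors hit are 2, 5, 8, 11, 14, 17.

2, 5, 8, 11, 14, 17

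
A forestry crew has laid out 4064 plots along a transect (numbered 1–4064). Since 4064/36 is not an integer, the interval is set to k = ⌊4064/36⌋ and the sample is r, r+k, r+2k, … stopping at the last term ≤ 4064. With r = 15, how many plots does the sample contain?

k = ⌊4064/36⌋ = 112
Achieved size = ⌊(4064 − 15)/112⌋ + 1 = ⌊4049/112⌋ + 1 = 36 + 1 = 37
(last selection: 15 + 36×112 = 4047 ≤ 4064; next would be 4159 > 4064)

37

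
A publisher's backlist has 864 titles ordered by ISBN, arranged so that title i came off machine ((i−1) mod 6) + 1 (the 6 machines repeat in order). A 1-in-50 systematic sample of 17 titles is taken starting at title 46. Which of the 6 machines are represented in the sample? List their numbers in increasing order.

Consecutive selections differ by k = 50, so their machine numbers differ by 50 mod 6 = 2.
gcd(50, 6) = 2, so the sample visits 6/2 = 3 distinct residues mod 6.
Start 46 is machine 4; the machines hit are 2, 4, 6.

2, 4, 6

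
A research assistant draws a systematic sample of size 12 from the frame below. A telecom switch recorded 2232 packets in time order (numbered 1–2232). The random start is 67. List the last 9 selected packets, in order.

k = N/n = 2232/12 = 186
4th selection = 67 + 3×186 = 625
5th: 625 + 186 = 811
6th: 811 + 186 = 997
7th: 997 + 186 = 1183
8th: 1183 + 186 = 1369
9th: 1369 + 186 = 1555
10th: 1555 + 186 = 1741
11th: 1741 + 186 = 1927
12th: 1927 + 186 = 2113

625, 811, 997, 1183, 1369, 1555, 1741, 1927, 2113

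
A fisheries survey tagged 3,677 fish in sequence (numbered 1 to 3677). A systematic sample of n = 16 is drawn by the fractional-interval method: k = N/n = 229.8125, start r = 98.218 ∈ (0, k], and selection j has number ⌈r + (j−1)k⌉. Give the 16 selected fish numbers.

99, 329, 558, 788, 1018, 1248, 1478, 1707, 1937, 2167, 2397, 2627, 2856, 3086, 3316, 3546

j=1: r + 0k = 98.218 → ⌈·⌉ = 99
j=2: r + 1k = 328.0305 → ⌈·⌉ = 329
j=3: r + 2k = 557.843 → ⌈·⌉ = 558
j=4: r + 3k = 787.6555 → ⌈·⌉ = 788
j=5: r + 4k = 1017.468 → ⌈·⌉ = 1018
j=6: r + 5k = 1247.2805 → ⌈·⌉ = 1248
j=7: r + 6k = 1477.093 → ⌈·⌉ = 1478
j=8: r + 7k = 1706.9055 → ⌈·⌉ = 1707
j=9: r + 8k = 1936.718 → ⌈·⌉ = 1937
j=10: r + 9k = 2166.5305 → ⌈·⌉ = 2167
j=11: r + 10k = 2396.343 → ⌈·⌉ = 2397
j=12: r + 11k = 2626.1555 → ⌈·⌉ = 2627
j=13: r + 12k = 2855.968 → ⌈·⌉ = 2856
j=14: r + 13k = 3085.7805 → ⌈·⌉ = 3086
j=15: r + 14k = 3315.593 → ⌈·⌉ = 3316
j=16: r + 15k = 3545.4055 → ⌈·⌉ = 3546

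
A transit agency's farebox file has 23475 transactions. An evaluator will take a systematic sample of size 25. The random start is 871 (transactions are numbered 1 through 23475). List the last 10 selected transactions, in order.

14956, 15895, 16834, 17773, 18712, 19651, 20590, 21529, 22468, 23407

k = N/n = 23475/25 = 939
16th selection = 871 + 15×939 = 14956
17th: 14956 + 939 = 15895
18th: 15895 + 939 = 16834
19th: 16834 + 939 = 17773
20th: 17773 + 939 = 18712
21st: 18712 + 939 = 19651
22nd: 19651 + 939 = 20590
23rd: 20590 + 939 = 21529
24th: 21529 + 939 = 22468
25th: 22468 + 939 = 23407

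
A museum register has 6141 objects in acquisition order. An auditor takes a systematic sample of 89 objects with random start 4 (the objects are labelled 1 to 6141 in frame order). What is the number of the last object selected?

6076

k = 6141/89 = 69
89th selection = r + (89−1)·k = 4 + 88×69 = 4 + 6072 = 6076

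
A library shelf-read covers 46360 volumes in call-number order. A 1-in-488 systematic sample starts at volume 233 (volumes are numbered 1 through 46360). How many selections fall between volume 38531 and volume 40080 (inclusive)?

3

k = 488
First selection ≥ 38531: 233 + ⌈(38531−233)/488⌉·488 = 233 + 79×488 = 38785
Last selection ≤ 40080: 233 + ⌊(40080−233)/488⌋·488 = 233 + 81×488 = 39761
Count = 81 − 79 + 1 = 3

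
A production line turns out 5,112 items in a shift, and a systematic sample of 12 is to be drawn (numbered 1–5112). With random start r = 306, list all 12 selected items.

306, 732, 1158, 1584, 2010, 2436, 2862, 3288, 3714, 4140, 4566, 4992

k = N/n = 5112/12 = 426
item 1: 306
item 2: 306 + 426 = 732
item 3: 732 + 426 = 1158
item 4: 1158 + 426 = 1584
item 5: 1584 + 426 = 2010
item 6: 2010 + 426 = 2436
item 7: 2436 + 426 = 2862
item 8: 2862 + 426 = 3288
item 9: 3288 + 426 = 3714
item 10: 3714 + 426 = 4140
item 11: 4140 + 426 = 4566
item 12: 4566 + 426 = 4992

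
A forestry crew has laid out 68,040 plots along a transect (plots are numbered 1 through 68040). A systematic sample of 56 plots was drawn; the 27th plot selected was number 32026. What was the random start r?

436

k = 68040/56 = 1215
r = 32026 − (27−1)×1215 = 32026 − 31590 = 436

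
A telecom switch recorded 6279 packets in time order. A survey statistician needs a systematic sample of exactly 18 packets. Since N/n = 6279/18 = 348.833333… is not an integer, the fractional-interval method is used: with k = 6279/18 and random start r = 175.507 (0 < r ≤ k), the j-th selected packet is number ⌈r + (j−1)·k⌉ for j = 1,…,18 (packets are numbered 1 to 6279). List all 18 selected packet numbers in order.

j=1: r + 0k = 175.507 → ⌈·⌉ = 176
j=2: r + 1k = 524.340333… → ⌈·⌉ = 525
j=3: r + 2k = 873.173666… → ⌈·⌉ = 874
j=4: r + 3k = 1222.007 → ⌈·⌉ = 1223
j=5: r + 4k = 1570.840333… → ⌈·⌉ = 1571
j=6: r + 5k = 1919.673666… → ⌈·⌉ = 1920
j=7: r + 6k = 2268.507 → ⌈·⌉ = 2269
j=8: r + 7k = 2617.340333… → ⌈·⌉ = 2618
j=9: r + 8k = 2966.173666… → ⌈·⌉ = 2967
j=10: r + 9k = 3315.007 → ⌈·⌉ = 3316
j=11: r + 10k = 3663.840333… → ⌈·⌉ = 3664
j=12: r + 11k = 4012.673666… → ⌈·⌉ = 4013
j=13: r + 12k = 4361.507 → ⌈·⌉ = 4362
j=14: r + 13k = 4710.340333… → ⌈·⌉ = 4711
j=15: r + 14k = 5059.173666… → ⌈·⌉ = 5060
j=16: r + 15k = 5408.007 → ⌈·⌉ = 5409
j=17: r + 16k = 5756.840333… → ⌈·⌉ = 5757
j=18: r + 17k = 6105.673666… → ⌈·⌉ = 6106

176, 525, 874, 1223, 1571, 1920, 2269, 2618, 2967, 3316, 3664, 4013, 4362, 4711, 5060, 5409, 5757, 6106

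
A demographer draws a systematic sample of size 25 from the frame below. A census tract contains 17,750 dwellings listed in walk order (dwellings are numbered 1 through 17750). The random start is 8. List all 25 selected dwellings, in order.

8, 718, 1428, 2138, 2848, 3558, 4268, 4978, 5688, 6398, 7108, 7818, 8528, 9238, 9948, 10658, 11368, 12078, 12788, 13498, 14208, 14918, 15628, 16338, 17048

k = N/n = 17750/25 = 710
dwelling 1: 8
dwelling 2: 8 + 710 = 718
dwelling 3: 718 + 710 = 1428
dwelling 4: 1428 + 710 = 2138
dwelling 5: 2138 + 710 = 2848
dwelling 6: 2848 + 710 = 3558
dwelling 7: 3558 + 710 = 4268
dwelling 8: 4268 + 710 = 4978
dwelling 9: 4978 + 710 = 5688
dwelling 10: 5688 + 710 = 6398
dwelling 11: 6398 + 710 = 7108
dwelling 12: 7108 + 710 = 7818
dwelling 13: 7818 + 710 = 8528
dwelling 14: 8528 + 710 = 9238
dwelling 15: 9238 + 710 = 9948
dwelling 16: 9948 + 710 = 10658
dwelling 17: 10658 + 710 = 11368
dwelling 18: 11368 + 710 = 12078
dwelling 19: 12078 + 710 = 12788
dwelling 20: 12788 + 710 = 13498
dwelling 21: 13498 + 710 = 14208
dwelling 22: 14208 + 710 = 14918
dwelling 23: 14918 + 710 = 15628
dwelling 24: 15628 + 710 = 16338
dwelling 25: 16338 + 710 = 17048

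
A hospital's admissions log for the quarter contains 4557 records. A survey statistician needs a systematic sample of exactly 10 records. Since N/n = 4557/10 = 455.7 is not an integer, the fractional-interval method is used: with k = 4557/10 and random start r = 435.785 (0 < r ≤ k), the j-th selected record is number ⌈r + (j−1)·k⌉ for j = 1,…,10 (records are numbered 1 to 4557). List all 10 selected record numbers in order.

j=1: r + 0k = 435.785 → ⌈·⌉ = 436
j=2: r + 1k = 891.485 → ⌈·⌉ = 892
j=3: r + 2k = 1347.185 → ⌈·⌉ = 1348
j=4: r + 3k = 1802.885 → ⌈·⌉ = 1803
j=5: r + 4k = 2258.585 → ⌈·⌉ = 2259
j=6: r + 5k = 2714.285 → ⌈·⌉ = 2715
j=7: r + 6k = 3169.985 → ⌈·⌉ = 3170
j=8: r + 7k = 3625.685 → ⌈·⌉ = 3626
j=9: r + 8k = 4081.385 → ⌈·⌉ = 4082
j=10: r + 9k = 4537.085 → ⌈·⌉ = 4538

436, 892, 1348, 1803, 2259, 2715, 3170, 3626, 4082, 4538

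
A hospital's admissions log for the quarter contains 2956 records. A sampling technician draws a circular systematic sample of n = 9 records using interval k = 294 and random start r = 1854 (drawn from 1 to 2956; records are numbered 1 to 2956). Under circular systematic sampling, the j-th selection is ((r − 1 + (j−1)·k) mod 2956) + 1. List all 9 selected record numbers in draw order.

Selection 1: 1854
Selection 2: 1854 + 294 = 2148
Selection 3: 2148 + 294 = 2442
Selection 4: 2442 + 294 = 2736
Selection 5: 2736 + 294 = 3030 → 3030 − 2956 = 74
Selection 6: 74 + 294 = 368
Selection 7: 368 + 294 = 662
Selection 8: 662 + 294 = 956
Selection 9: 956 + 294 = 1250

1854, 2148, 2442, 2736, 74, 368, 662, 956, 1250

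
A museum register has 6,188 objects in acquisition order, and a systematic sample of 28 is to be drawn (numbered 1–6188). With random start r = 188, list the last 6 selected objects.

k = N/n = 6188/28 = 221
23rd selection = 188 + 22×221 = 5050
24th: 5050 + 221 = 5271
25th: 5271 + 221 = 5492
26th: 5492 + 221 = 5713
27th: 5713 + 221 = 5934
28th: 5934 + 221 = 6155

5050, 5271, 5492, 5713, 5934, 6155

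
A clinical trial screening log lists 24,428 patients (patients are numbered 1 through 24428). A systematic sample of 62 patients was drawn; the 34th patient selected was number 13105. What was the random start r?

k = 24428/62 = 394
r = 13105 − (34−1)×394 = 13105 − 13002 = 103

103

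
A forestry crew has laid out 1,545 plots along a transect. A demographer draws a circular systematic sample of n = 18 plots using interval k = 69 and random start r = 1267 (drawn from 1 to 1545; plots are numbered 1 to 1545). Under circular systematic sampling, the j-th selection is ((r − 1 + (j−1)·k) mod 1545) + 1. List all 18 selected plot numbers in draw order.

1267, 1336, 1405, 1474, 1543, 67, 136, 205, 274, 343, 412, 481, 550, 619, 688, 757, 826, 895

Selection 1: 1267
Selection 2: 1267 + 69 = 1336
Selection 3: 1336 + 69 = 1405
Selection 4: 1405 + 69 = 1474
Selection 5: 1474 + 69 = 1543
Selection 6: 1543 + 69 = 1612 → 1612 − 1545 = 67
Selection 7: 67 + 69 = 136
Selection 8: 136 + 69 = 205
Selection 9: 205 + 69 = 274
Selection 10: 274 + 69 = 343
Selection 11: 343 + 69 = 412
Selection 12: 412 + 69 = 481
Selection 13: 481 + 69 = 550
Selection 14: 550 + 69 = 619
Selection 15: 619 + 69 = 688
Selection 16: 688 + 69 = 757
Selection 17: 757 + 69 = 826
Selection 18: 826 + 69 = 895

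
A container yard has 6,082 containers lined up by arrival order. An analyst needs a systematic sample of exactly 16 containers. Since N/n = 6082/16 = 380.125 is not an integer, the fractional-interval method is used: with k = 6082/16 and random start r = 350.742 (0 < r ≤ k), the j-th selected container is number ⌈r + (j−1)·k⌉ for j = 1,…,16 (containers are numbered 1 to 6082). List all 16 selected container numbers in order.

j=1: r + 0k = 350.742 → ⌈·⌉ = 351
j=2: r + 1k = 730.867 → ⌈·⌉ = 731
j=3: r + 2k = 1110.992 → ⌈·⌉ = 1111
j=4: r + 3k = 1491.117 → ⌈·⌉ = 1492
j=5: r + 4k = 1871.242 → ⌈·⌉ = 1872
j=6: r + 5k = 2251.367 → ⌈·⌉ = 2252
j=7: r + 6k = 2631.492 → ⌈·⌉ = 2632
j=8: r + 7k = 3011.617 → ⌈·⌉ = 3012
j=9: r + 8k = 3391.742 → ⌈·⌉ = 3392
j=10: r + 9k = 3771.867 → ⌈·⌉ = 3772
j=11: r + 10k = 4151.992 → ⌈·⌉ = 4152
j=12: r + 11k = 4532.117 → ⌈·⌉ = 4533
j=13: r + 12k = 4912.242 → ⌈·⌉ = 4913
j=14: r + 13k = 5292.367 → ⌈·⌉ = 5293
j=15: r + 14k = 5672.492 → ⌈·⌉ = 5673
j=16: r + 15k = 6052.617 → ⌈·⌉ = 6053

351, 731, 1111, 1492, 1872, 2252, 2632, 3012, 3392, 3772, 4152, 4533, 4913, 5293, 5673, 6053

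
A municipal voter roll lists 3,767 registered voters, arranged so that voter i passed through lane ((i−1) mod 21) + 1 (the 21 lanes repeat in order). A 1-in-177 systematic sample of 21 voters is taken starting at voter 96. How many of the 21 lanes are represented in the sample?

7

Consecutive selections differ by k = 177, so their lane numbers differ by 177 mod 21 = 9.
gcd(177, 21) = 3, so the sample visits 21/3 = 7 distinct residues mod 21.
Start 96 is lane 12; the lanes hit are 3, 6, 9, 12, 15, 18, 21.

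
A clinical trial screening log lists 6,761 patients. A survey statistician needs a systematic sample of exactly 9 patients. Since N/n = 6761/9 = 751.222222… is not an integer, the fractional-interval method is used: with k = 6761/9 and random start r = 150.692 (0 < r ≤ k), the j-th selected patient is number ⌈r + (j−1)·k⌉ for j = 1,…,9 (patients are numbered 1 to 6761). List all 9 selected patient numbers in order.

151, 902, 1654, 2405, 3156, 3907, 4659, 5410, 6161

j=1: r + 0k = 150.692 → ⌈·⌉ = 151
j=2: r + 1k = 901.914222… → ⌈·⌉ = 902
j=3: r + 2k = 1653.136444… → ⌈·⌉ = 1654
j=4: r + 3k = 2404.358666… → ⌈·⌉ = 2405
j=5: r + 4k = 3155.580888… → ⌈·⌉ = 3156
j=6: r + 5k = 3906.803111… → ⌈·⌉ = 3907
j=7: r + 6k = 4658.025333… → ⌈·⌉ = 4659
j=8: r + 7k = 5409.247555… → ⌈·⌉ = 5410
j=9: r + 8k = 6160.469777… → ⌈·⌉ = 6161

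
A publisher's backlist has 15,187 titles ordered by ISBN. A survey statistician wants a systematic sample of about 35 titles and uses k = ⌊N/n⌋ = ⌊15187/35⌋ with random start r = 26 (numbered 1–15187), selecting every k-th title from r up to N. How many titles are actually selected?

k = ⌊15187/35⌋ = 433
Achieved size = ⌊(15187 − 26)/433⌋ + 1 = ⌊15161/433⌋ + 1 = 35 + 1 = 36
(last selection: 26 + 35×433 = 15181 ≤ 15187; next would be 15614 > 15187)

36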